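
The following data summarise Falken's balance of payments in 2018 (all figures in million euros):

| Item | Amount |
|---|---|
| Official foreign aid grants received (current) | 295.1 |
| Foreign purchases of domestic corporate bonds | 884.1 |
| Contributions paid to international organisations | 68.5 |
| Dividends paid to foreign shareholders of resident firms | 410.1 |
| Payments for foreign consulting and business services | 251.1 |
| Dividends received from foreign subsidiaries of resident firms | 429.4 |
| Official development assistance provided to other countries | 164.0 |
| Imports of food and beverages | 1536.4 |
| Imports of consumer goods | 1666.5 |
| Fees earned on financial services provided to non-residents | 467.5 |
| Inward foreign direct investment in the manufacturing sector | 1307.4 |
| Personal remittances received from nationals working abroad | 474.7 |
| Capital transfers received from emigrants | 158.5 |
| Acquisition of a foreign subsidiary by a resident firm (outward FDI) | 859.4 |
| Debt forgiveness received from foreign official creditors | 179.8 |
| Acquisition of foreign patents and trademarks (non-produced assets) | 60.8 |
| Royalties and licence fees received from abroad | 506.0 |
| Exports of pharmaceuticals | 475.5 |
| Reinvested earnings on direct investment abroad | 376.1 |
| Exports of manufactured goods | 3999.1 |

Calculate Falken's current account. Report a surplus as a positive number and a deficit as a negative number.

Goods: 475.5 - 1536.4 - 1666.5 + 3999.1 = 1271.7
Services: 467.5 + 506.0 - 251.1 = 722.4
Primary income: 429.4 - 410.1 + 376.1 = 395.4
Secondary income: 474.7 - 68.5 + 295.1 - 164.0 = 537.3
Current account = 1271.7 + 722.4 + 395.4 + 537.3 = 2926.8
(Excluded from the current account — financial account: foreign purchases of domestic corporate bonds 884.1, inward foreign direct investment in the manufacturing sector 1307.4, acquisition of a foreign subsidiary by a resident firm (outward FDI) 859.4; capital account: capital transfers received from emigrants 158.5, debt forgiveness received from foreign official creditors 179.8, acquisition of foreign patents and trademarks (non-produced assets) 60.8.)

2926.8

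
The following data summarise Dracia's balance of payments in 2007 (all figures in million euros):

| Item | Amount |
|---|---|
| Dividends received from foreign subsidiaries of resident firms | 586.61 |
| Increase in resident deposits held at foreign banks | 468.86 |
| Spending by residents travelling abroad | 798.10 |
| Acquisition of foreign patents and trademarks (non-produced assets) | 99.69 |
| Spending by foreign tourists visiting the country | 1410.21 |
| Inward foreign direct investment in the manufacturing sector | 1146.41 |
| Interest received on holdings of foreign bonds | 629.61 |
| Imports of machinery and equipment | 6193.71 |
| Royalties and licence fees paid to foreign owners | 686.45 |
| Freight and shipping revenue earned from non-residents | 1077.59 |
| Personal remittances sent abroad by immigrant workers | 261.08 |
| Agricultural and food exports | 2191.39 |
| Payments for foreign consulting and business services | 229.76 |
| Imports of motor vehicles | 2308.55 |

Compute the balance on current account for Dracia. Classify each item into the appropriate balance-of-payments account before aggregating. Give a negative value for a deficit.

-4582.24

Goods: -2308.55 + 2191.39 - 6193.71 = -6310.87
Services: -686.45 - 798.10 - 229.76 + 1410.21 + 1077.59 = 773.49
Primary income: 629.61 + 586.61 = 1216.22
Secondary income: -261.08
Current account = (-6310.87) + 773.49 + 1216.22 + (-261.08) = -4582.24
(Excluded from the current account — financial account: increase in resident deposits held at foreign banks 468.86, inward foreign direct investment in the manufacturing sector 1146.41; capital account: acquisition of foreign patents and trademarks (non-produced assets) 99.69.)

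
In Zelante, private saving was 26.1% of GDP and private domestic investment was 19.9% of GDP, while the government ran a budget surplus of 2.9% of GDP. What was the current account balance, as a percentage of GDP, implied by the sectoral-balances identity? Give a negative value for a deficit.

By the sectoral-balances identity, CA = (S_private - I) + (T - G).
Private balance = 26.1 - 19.9 = 6.2
Government balance (T - G) = 2.9
CA = 6.2 + 2.9 = 9.1

9.1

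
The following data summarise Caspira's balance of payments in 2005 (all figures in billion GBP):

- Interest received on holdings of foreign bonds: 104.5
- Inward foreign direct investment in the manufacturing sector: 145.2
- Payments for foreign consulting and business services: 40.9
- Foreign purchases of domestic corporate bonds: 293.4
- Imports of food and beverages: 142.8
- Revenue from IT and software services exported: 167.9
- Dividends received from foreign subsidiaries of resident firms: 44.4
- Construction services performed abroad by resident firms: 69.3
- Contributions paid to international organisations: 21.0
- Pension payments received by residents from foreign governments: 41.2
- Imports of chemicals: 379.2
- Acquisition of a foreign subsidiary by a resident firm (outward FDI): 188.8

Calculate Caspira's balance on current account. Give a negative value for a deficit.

Goods: -142.8 - 379.2 = -522.0
Services: 69.3 - 40.9 + 167.9 = 196.3
Primary income: 104.5 + 44.4 = 148.9
Secondary income: 41.2 - 21.0 = 20.2
Current account = (-522.0) + 196.3 + 148.9 + 20.2 = -156.6
(Excluded from the current account — financial account: inward foreign direct investment in the manufacturing sector 145.2, foreign purchases of domestic corporate bonds 293.4, acquisition of a foreign subsidiary by a resident firm (outward FDI) 188.8.)

-156.6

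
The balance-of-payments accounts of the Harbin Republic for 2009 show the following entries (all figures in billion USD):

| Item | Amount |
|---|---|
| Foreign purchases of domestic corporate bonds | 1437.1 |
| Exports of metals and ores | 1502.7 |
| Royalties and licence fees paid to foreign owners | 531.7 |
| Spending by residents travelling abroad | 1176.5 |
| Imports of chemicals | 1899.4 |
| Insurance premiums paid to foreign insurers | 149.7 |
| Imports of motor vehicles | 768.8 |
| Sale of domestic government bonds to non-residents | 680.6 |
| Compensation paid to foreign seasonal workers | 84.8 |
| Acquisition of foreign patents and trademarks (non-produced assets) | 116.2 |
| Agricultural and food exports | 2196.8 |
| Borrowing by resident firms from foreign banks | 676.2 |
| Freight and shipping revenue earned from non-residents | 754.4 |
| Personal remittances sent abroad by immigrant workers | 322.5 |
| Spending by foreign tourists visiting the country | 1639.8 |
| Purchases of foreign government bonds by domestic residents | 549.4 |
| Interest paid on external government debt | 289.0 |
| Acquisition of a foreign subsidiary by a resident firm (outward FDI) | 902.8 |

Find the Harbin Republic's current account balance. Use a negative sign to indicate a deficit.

Goods: 2196.8 - 1899.4 - 768.8 + 1502.7 = 1031.3
Services: 754.4 + 1639.8 - 149.7 - 1176.5 - 531.7 = 536.3
Primary income: -84.8 - 289.0 = -373.8
Secondary income: -322.5
Current account = 1031.3 + 536.3 + (-373.8) + (-322.5) = 871.3
(Excluded from the current account — financial account: foreign purchases of domestic corporate bonds 1437.1, sale of domestic government bonds to non-residents 680.6, borrowing by resident firms from foreign banks 676.2, purchases of foreign government bonds by domestic residents 549.4, acquisition of a foreign subsidiary by a resident firm (outward FDI) 902.8; capital account: acquisition of foreign patents and trademarks (non-produced assets) 116.2.)

871.3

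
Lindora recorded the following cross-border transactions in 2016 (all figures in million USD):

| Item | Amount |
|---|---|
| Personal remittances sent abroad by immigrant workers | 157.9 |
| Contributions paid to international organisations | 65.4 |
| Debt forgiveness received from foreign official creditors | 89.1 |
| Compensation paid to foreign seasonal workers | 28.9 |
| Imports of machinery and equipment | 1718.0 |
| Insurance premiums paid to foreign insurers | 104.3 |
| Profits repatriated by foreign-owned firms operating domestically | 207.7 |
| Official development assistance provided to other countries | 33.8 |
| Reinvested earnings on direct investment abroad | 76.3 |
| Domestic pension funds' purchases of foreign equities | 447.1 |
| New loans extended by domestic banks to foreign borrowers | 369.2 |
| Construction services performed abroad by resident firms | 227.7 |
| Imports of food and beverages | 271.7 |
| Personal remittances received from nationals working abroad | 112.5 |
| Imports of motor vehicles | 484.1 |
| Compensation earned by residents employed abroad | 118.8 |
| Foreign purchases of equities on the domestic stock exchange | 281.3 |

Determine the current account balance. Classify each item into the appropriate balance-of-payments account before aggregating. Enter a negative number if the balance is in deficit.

Goods: -271.7 - 484.1 - 1718.0 = -2473.8
Services: 227.7 - 104.3 = 123.4
Primary income: 118.8 - 28.9 - 207.7 + 76.3 = -41.5
Secondary income: -65.4 + 112.5 - 33.8 - 157.9 = -144.6
Current account = (-2473.8) + 123.4 + (-41.5) + (-144.6) = -2536.5
(Excluded from the current account — capital account: debt forgiveness received from foreign official creditors 89.1; financial account: domestic pension funds' purchases of foreign equities 447.1, new loans extended by domestic banks to foreign borrowers 369.2, foreign purchases of equities on the domestic stock exchange 281.3.)

-2536.5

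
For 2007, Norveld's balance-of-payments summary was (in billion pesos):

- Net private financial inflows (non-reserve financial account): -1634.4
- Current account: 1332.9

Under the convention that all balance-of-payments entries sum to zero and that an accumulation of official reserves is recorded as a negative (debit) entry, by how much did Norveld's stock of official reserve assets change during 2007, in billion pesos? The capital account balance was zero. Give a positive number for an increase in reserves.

Official reserve transactions balance = -(1332.9 + (-1634.4)) = 301.5
An accumulation of reserves is recorded as a debit (negative entry), so the change in the stock of reserves is the negative of that balance.
Change in official reserves = -(301.5) = -301.5

-301.5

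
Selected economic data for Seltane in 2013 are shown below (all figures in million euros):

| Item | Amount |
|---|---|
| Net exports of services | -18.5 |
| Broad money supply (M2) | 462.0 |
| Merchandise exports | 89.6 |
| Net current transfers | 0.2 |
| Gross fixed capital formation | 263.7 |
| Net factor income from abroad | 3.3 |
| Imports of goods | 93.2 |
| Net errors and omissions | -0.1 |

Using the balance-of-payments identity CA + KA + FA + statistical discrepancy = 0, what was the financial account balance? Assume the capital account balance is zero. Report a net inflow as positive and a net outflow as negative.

18.7

Goods balance = 89.6 - 93.2 = -3.6
Services balance = -18.5
Trade balance (goods + services) = -3.6 + (-18.5) = -22.1
Net primary income = 3.3
Net secondary income = 0.2
Current account = -22.1 + 3.3 + 0.2 = -18.6
Financial account = -(-18.6 + (-0.1)) = 18.7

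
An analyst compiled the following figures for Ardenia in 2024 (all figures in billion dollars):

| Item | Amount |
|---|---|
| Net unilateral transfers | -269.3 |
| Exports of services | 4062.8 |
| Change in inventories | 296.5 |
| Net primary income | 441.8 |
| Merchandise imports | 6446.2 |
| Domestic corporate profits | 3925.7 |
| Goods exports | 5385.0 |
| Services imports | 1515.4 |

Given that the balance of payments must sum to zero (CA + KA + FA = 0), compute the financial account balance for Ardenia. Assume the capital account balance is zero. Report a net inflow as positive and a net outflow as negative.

-1658.7

Goods balance = 5385.0 - 6446.2 = -1061.2
Services balance = 4062.8 - 1515.4 = 2547.4
Trade balance (goods + services) = -1061.2 + 2547.4 = 1486.2
Net primary income = 441.8
Net secondary income = -269.3
Current account = 1486.2 + 441.8 + (-269.3) = 1658.7
Financial account = -(1658.7) = -1658.7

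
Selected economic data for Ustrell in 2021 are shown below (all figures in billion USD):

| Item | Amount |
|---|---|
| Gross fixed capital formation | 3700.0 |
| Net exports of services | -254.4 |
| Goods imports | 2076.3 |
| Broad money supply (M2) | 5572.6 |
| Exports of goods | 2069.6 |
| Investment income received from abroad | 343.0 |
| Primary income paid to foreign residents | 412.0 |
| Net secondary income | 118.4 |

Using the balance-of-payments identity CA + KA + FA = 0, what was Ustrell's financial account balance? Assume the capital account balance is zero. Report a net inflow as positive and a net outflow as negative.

211.7

Goods balance = 2069.6 - 2076.3 = -6.7
Services balance = -254.4
Trade balance (goods + services) = -6.7 + (-254.4) = -261.1
Net primary income = 343.0 - 412.0 = -69.0
Net secondary income = 118.4
Current account = -261.1 + (-69.0) + 118.4 = -211.7
Financial account = -(-211.7) = 211.7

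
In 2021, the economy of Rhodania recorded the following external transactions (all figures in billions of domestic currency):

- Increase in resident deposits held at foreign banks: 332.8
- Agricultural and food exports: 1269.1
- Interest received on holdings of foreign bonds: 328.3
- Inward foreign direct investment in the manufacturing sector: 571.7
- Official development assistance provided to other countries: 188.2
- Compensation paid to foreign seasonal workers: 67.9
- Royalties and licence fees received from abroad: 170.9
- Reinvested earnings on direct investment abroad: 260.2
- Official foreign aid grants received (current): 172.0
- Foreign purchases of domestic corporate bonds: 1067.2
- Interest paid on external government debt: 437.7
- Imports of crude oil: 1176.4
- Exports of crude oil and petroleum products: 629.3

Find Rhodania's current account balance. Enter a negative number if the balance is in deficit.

959.6

Goods: 1269.1 + 629.3 - 1176.4 = 722.0
Services: 170.9
Primary income: -437.7 + 260.2 + 328.3 - 67.9 = 82.9
Secondary income: 172.0 - 188.2 = -16.2
Current account = 722.0 + 170.9 + 82.9 + (-16.2) = 959.6
(Excluded from the current account — financial account: increase in resident deposits held at foreign banks 332.8, inward foreign direct investment in the manufacturing sector 571.7, foreign purchases of domestic corporate bonds 1067.2.)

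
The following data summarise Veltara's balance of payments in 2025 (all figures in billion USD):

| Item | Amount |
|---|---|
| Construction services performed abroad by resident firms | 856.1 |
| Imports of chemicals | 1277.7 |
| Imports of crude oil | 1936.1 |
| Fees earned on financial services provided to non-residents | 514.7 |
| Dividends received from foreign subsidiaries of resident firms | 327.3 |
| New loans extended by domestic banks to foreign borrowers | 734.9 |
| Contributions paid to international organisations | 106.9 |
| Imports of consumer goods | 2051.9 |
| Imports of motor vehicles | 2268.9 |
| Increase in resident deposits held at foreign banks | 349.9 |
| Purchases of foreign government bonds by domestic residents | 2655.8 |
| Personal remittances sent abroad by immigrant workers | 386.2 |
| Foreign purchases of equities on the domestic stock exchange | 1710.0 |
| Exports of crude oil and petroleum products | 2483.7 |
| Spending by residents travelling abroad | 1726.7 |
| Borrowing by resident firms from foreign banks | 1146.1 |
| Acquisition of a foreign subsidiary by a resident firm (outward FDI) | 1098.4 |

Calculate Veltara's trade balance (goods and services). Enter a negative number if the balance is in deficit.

-5406.8

Goods: -2051.9 - 2268.9 - 1277.7 + 2483.7 - 1936.1 = -5050.9
Services: 856.1 - 1726.7 + 514.7 = -355.9
Trade balance = -5050.9 + (-355.9) = -5406.8
(Excluded from the trade balance — primary income: dividends received from foreign subsidiaries of resident firms 327.3; financial account: new loans extended by domestic banks to foreign borrowers 734.9, increase in resident deposits held at foreign banks 349.9, purchases of foreign government bonds by domestic residents 2655.8, foreign purchases of equities on the domestic stock exchange 1710.0, borrowing by resident firms from foreign banks 1146.1, acquisition of a foreign subsidiary by a resident firm (outward FDI) 1098.4; secondary income: contributions paid to international organisations 106.9, personal remittances sent abroad by immigrant workers 386.2.)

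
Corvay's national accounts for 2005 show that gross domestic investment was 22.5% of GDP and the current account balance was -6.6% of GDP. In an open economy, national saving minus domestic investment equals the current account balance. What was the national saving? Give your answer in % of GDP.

S = I + CA = 22.5 + (-6.6) = 15.9

15.9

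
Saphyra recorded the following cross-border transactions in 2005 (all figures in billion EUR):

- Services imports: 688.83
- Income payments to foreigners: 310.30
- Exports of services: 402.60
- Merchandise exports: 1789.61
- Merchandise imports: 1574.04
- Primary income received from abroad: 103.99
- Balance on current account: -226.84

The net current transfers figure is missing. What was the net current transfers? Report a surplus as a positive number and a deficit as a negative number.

Current account = goods balance + services balance + net primary income + net secondary income
Sum of the known components = -276.97
Net current transfers = CA - (known components) = -226.84 - (-276.97) = 50.13

50.13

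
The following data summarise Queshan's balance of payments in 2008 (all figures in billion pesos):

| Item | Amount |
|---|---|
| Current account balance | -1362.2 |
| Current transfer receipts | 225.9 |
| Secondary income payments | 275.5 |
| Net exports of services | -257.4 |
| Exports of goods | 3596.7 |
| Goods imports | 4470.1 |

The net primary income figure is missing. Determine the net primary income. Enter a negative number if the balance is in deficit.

Current account = goods balance + services balance + net primary income + net secondary income
Sum of the known components = -1180.4
Net primary income = CA - (known components) = -1362.2 - (-1180.4) = -181.8

-181.8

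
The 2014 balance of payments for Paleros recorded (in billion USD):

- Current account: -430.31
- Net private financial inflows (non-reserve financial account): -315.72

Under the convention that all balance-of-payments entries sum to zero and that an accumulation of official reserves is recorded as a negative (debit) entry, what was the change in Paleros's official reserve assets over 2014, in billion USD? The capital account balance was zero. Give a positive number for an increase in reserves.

Official reserve transactions balance = -((-430.31) + (-315.72)) = 746.03
An accumulation of reserves is recorded as a debit (negative entry), so the change in the stock of reserves is the negative of that balance.
Change in official reserves = -(746.03) = -746.03

-746.03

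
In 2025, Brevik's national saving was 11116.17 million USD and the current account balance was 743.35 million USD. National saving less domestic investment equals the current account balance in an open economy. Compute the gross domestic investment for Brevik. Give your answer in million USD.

I = S - CA = 11116.17 - 743.35 = 10372.82

10372.82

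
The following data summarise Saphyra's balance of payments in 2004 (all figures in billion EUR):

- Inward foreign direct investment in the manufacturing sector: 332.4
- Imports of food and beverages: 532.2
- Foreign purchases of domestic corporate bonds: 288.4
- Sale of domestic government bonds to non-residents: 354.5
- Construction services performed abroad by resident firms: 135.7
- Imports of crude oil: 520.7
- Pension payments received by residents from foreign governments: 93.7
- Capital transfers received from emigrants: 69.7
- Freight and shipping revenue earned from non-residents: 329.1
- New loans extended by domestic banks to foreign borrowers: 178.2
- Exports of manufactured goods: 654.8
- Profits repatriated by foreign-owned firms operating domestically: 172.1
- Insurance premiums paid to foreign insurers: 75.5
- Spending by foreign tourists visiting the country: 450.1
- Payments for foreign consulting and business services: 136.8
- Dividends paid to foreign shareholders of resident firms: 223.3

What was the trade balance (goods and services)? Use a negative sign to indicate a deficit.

304.5

Goods: -532.2 - 520.7 + 654.8 = -398.1
Services: 329.1 + 450.1 - 136.8 + 135.7 - 75.5 = 702.6
Trade balance = -398.1 + 702.6 = 304.5
(Excluded from the trade balance — financial account: inward foreign direct investment in the manufacturing sector 332.4, foreign purchases of domestic corporate bonds 288.4, sale of domestic government bonds to non-residents 354.5, new loans extended by domestic banks to foreign borrowers 178.2; secondary income: pension payments received by residents from foreign governments 93.7; capital account: capital transfers received from emigrants 69.7; primary income: profits repatriated by foreign-owned firms operating domestically 172.1, dividends paid to foreign shareholders of resident firms 223.3.)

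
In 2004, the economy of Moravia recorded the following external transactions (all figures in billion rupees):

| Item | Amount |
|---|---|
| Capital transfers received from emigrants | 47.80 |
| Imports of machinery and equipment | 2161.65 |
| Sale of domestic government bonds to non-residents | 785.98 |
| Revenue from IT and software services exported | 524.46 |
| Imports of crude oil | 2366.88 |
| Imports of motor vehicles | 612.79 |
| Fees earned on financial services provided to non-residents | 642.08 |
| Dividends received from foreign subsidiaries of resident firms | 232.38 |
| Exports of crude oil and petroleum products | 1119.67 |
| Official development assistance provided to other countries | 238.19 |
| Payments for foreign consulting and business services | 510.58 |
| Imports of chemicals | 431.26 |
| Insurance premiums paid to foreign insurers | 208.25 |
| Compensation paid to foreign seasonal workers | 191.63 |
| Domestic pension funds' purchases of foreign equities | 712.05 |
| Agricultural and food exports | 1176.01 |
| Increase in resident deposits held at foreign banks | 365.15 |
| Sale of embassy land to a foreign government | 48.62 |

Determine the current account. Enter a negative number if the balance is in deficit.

Goods: -2366.88 - 612.79 + 1176.01 - 431.26 - 2161.65 + 1119.67 = -3276.90
Services: 524.46 - 510.58 - 208.25 + 642.08 = 447.71
Primary income: -191.63 + 232.38 = 40.75
Secondary income: -238.19
Current account = (-3276.90) + 447.71 + 40.75 + (-238.19) = -3026.63
(Excluded from the current account — capital account: capital transfers received from emigrants 47.80, sale of embassy land to a foreign government 48.62; financial account: sale of domestic government bonds to non-residents 785.98, domestic pension funds' purchases of foreign equities 712.05, increase in resident deposits held at foreign banks 365.15.)

-3026.63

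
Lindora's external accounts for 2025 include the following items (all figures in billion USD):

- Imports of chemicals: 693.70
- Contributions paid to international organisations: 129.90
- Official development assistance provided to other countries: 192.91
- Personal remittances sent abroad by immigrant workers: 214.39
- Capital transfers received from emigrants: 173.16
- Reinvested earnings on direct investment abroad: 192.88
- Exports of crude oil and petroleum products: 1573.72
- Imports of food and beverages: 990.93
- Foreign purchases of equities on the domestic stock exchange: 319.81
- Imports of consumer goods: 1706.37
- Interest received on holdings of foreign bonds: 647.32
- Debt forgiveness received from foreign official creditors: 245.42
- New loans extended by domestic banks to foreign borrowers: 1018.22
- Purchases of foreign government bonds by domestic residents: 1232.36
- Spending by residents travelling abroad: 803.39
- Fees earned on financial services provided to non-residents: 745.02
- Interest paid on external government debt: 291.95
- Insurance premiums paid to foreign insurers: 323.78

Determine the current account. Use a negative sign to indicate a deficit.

-2188.38

Goods: -693.70 - 1706.37 - 990.93 + 1573.72 = -1817.28
Services: -323.78 + 745.02 - 803.39 = -382.15
Primary income: 192.88 + 647.32 - 291.95 = 548.25
Secondary income: -214.39 - 129.90 - 192.91 = -537.20
Current account = (-1817.28) + (-382.15) + 548.25 + (-537.20) = -2188.38
(Excluded from the current account — capital account: capital transfers received from emigrants 173.16, debt forgiveness received from foreign official creditors 245.42; financial account: foreign purchases of equities on the domestic stock exchange 319.81, new loans extended by domestic banks to foreign borrowers 1018.22, purchases of foreign government bonds by domestic residents 1232.36.)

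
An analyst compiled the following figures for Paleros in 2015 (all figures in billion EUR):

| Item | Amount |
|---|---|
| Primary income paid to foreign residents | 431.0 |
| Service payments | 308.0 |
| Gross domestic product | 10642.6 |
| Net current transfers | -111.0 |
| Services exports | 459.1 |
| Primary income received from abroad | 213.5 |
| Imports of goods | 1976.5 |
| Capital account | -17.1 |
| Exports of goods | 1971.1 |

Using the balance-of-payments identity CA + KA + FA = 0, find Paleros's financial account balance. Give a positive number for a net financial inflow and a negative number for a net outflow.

199.9

Goods balance = 1971.1 - 1976.5 = -5.4
Services balance = 459.1 - 308.0 = 151.1
Trade balance (goods + services) = -5.4 + 151.1 = 145.7
Net primary income = 213.5 - 431.0 = -217.5
Net secondary income = -111.0
Current account = 145.7 + (-217.5) + (-111.0) = -182.8
Financial account = -(-182.8 + (-17.1)) = 199.9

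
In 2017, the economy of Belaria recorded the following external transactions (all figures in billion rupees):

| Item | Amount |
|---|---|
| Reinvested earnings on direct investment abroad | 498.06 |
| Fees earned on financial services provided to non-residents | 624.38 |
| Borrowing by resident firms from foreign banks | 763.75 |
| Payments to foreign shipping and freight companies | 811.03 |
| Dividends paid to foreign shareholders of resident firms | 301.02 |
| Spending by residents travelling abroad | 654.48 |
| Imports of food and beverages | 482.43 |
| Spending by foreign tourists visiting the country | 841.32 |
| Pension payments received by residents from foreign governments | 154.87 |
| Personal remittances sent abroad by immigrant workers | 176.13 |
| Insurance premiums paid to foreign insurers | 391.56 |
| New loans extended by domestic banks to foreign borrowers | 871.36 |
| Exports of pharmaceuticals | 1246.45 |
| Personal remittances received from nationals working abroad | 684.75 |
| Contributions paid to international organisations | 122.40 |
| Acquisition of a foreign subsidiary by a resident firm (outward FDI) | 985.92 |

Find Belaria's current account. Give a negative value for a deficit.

1110.78

Goods: 1246.45 - 482.43 = 764.02
Services: -654.48 - 391.56 + 624.38 - 811.03 + 841.32 = -391.37
Primary income: 498.06 - 301.02 = 197.04
Secondary income: -176.13 + 154.87 + 684.75 - 122.40 = 541.09
Current account = 764.02 + (-391.37) + 197.04 + 541.09 = 1110.78
(Excluded from the current account — financial account: borrowing by resident firms from foreign banks 763.75, new loans extended by domestic banks to foreign borrowers 871.36, acquisition of a foreign subsidiary by a resident firm (outward FDI) 985.92.)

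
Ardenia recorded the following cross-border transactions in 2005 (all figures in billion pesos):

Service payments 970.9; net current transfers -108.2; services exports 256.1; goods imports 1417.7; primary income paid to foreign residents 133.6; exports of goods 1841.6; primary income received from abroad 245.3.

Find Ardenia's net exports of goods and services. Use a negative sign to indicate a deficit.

-290.9

Goods balance = 1841.6 - 1417.7 = 423.9
Services balance = 256.1 - 970.9 = -714.8
Trade balance (goods + services) = 423.9 + (-714.8) = -290.9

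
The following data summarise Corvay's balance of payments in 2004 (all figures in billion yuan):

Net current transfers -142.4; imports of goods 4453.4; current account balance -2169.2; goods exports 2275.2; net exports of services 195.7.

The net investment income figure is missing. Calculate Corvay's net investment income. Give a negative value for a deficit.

-44.3

Current account = goods balance + services balance + net primary income + net secondary income
Sum of the known components = -2124.9
Net investment income = CA - (known components) = -2169.2 - (-2124.9) = -44.3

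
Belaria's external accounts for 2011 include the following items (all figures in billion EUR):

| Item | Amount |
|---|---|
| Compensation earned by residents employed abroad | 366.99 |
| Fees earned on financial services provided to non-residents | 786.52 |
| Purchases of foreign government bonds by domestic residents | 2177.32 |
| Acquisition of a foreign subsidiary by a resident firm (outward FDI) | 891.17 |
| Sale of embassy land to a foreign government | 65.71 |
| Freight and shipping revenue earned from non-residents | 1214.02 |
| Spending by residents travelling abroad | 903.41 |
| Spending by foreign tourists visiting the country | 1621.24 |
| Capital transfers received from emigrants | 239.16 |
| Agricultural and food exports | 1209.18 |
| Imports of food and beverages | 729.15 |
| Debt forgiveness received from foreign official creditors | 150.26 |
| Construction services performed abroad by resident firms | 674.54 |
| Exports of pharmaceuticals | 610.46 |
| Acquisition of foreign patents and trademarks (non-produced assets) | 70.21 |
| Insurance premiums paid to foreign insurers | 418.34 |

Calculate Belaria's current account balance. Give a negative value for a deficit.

4432.05

Goods: -729.15 + 610.46 + 1209.18 = 1090.49
Services: 1214.02 + 674.54 + 786.52 - 903.41 + 1621.24 - 418.34 = 2974.57
Primary income: 366.99
Current account = 1090.49 + 2974.57 + 366.99 = 4432.05
(Excluded from the current account — financial account: purchases of foreign government bonds by domestic residents 2177.32, acquisition of a foreign subsidiary by a resident firm (outward FDI) 891.17; capital account: sale of embassy land to a foreign government 65.71, capital transfers received from emigrants 239.16, debt forgiveness received from foreign official creditors 150.26, acquisition of foreign patents and trademarks (non-produced assets) 70.21.)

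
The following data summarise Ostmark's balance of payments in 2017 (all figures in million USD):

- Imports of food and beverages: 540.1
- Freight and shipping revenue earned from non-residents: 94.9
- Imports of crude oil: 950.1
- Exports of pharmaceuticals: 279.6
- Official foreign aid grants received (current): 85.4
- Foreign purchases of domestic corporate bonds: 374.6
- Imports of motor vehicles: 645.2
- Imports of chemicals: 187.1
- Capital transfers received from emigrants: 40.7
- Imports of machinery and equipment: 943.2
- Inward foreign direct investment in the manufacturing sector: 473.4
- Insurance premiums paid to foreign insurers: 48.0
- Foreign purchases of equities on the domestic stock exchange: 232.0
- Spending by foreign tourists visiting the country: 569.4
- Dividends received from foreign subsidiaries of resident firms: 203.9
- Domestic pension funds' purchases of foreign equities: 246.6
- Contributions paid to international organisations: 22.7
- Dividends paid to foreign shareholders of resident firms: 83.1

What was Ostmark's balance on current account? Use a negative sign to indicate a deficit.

Goods: 279.6 - 950.1 - 943.2 - 187.1 - 645.2 - 540.1 = -2986.1
Services: 569.4 - 48.0 + 94.9 = 616.3
Primary income: -83.1 + 203.9 = 120.8
Secondary income: -22.7 + 85.4 = 62.7
Current account = (-2986.1) + 616.3 + 120.8 + 62.7 = -2186.3
(Excluded from the current account — financial account: foreign purchases of domestic corporate bonds 374.6, inward foreign direct investment in the manufacturing sector 473.4, foreign purchases of equities on the domestic stock exchange 232.0, domestic pension funds' purchases of foreign equities 246.6; capital account: capital transfers received from emigrants 40.7.)

-2186.3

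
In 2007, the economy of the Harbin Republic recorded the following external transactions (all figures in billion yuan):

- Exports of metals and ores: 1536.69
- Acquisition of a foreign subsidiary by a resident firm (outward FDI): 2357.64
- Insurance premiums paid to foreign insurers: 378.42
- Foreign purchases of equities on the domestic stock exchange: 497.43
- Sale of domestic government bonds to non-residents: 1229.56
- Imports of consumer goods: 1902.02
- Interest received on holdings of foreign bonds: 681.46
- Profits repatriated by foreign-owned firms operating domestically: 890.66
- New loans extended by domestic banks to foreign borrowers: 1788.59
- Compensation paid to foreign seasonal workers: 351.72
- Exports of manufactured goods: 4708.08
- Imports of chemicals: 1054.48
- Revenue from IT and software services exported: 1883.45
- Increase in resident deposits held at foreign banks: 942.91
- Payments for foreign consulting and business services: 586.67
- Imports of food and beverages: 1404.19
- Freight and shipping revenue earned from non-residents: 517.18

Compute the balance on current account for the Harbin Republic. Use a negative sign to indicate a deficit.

2758.70

Goods: 1536.69 - 1902.02 - 1404.19 - 1054.48 + 4708.08 = 1884.08
Services: 1883.45 - 378.42 + 517.18 - 586.67 = 1435.54
Primary income: -890.66 + 681.46 - 351.72 = -560.92
Current account = 1884.08 + 1435.54 + (-560.92) = 2758.70
(Excluded from the current account — financial account: acquisition of a foreign subsidiary by a resident firm (outward FDI) 2357.64, foreign purchases of equities on the domestic stock exchange 497.43, sale of domestic government bonds to non-residents 1229.56, new loans extended by domestic banks to foreign borrowers 1788.59, increase in resident deposits held at foreign banks 942.91.)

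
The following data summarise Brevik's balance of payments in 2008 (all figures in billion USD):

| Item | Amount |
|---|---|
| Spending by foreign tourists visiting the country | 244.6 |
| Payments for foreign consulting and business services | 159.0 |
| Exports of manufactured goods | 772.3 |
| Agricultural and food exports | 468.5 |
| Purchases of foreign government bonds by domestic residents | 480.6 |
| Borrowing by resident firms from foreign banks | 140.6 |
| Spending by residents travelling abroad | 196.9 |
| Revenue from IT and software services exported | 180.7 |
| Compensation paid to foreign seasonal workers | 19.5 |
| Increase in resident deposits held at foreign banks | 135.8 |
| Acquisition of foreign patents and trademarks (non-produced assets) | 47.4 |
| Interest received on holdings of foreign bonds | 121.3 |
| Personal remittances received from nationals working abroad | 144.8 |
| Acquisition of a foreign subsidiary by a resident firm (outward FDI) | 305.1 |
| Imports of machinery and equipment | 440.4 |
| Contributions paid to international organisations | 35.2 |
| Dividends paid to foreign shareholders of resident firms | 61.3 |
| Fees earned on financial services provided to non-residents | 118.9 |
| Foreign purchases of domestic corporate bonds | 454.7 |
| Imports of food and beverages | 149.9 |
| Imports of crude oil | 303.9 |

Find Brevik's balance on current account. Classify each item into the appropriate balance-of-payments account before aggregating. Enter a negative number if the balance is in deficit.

685.0

Goods: 468.5 - 149.9 - 440.4 + 772.3 - 303.9 = 346.6
Services: 180.7 + 244.6 + 118.9 - 196.9 - 159.0 = 188.3
Primary income: 121.3 - 61.3 - 19.5 = 40.5
Secondary income: 144.8 - 35.2 = 109.6
Current account = 346.6 + 188.3 + 40.5 + 109.6 = 685.0
(Excluded from the current account — financial account: purchases of foreign government bonds by domestic residents 480.6, borrowing by resident firms from foreign banks 140.6, increase in resident deposits held at foreign banks 135.8, acquisition of a foreign subsidiary by a resident firm (outward FDI) 305.1, foreign purchases of domestic corporate bonds 454.7; capital account: acquisition of foreign patents and trademarks (non-produced assets) 47.4.)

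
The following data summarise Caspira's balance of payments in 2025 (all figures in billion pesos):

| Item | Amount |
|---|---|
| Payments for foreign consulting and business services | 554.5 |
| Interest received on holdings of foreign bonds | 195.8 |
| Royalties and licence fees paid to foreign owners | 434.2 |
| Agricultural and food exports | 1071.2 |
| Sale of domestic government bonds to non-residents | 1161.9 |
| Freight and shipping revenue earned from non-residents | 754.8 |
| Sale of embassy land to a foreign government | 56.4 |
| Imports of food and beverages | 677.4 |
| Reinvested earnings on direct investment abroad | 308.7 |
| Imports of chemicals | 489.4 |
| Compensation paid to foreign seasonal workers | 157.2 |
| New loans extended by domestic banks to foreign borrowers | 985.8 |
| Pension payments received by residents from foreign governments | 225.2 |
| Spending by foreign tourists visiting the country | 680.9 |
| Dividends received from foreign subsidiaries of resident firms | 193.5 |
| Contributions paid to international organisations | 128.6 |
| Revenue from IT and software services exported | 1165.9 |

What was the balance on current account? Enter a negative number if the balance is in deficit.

Goods: -489.4 + 1071.2 - 677.4 = -95.6
Services: -434.2 + 1165.9 + 754.8 - 554.5 + 680.9 = 1612.9
Primary income: -157.2 + 195.8 + 308.7 + 193.5 = 540.8
Secondary income: -128.6 + 225.2 = 96.6
Current account = (-95.6) + 1612.9 + 540.8 + 96.6 = 2154.7
(Excluded from the current account — financial account: sale of domestic government bonds to non-residents 1161.9, new loans extended by domestic banks to foreign borrowers 985.8; capital account: sale of embassy land to a foreign government 56.4.)

2154.7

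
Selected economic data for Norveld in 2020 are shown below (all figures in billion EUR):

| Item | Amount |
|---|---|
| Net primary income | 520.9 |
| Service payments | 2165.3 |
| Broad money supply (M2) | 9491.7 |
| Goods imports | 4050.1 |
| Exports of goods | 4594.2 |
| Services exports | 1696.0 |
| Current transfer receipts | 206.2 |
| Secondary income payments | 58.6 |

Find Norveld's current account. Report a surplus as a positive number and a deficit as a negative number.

743.3

Goods balance = 4594.2 - 4050.1 = 544.1
Services balance = 1696.0 - 2165.3 = -469.3
Trade balance (goods + services) = 544.1 + (-469.3) = 74.8
Net primary income = 520.9
Net secondary income = 206.2 - 58.6 = 147.6
Current account = 74.8 + 520.9 + 147.6 = 743.3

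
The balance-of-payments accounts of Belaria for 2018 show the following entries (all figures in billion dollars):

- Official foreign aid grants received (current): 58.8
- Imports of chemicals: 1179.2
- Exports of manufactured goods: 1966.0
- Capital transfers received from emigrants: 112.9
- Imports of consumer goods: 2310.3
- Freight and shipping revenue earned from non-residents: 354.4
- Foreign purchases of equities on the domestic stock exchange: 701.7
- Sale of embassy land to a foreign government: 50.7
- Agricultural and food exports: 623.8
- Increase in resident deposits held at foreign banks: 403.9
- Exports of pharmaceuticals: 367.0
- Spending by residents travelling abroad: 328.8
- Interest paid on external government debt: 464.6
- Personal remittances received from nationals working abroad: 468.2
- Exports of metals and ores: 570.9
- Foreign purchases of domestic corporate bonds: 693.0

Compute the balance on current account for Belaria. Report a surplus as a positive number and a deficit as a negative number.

126.2

Goods: 1966.0 + 367.0 - 1179.2 + 623.8 - 2310.3 + 570.9 = 38.2
Services: 354.4 - 328.8 = 25.6
Primary income: -464.6
Secondary income: 468.2 + 58.8 = 527.0
Current account = 38.2 + 25.6 + (-464.6) + 527.0 = 126.2
(Excluded from the current account — capital account: capital transfers received from emigrants 112.9, sale of embassy land to a foreign government 50.7; financial account: foreign purchases of equities on the domestic stock exchange 701.7, increase in resident deposits held at foreign banks 403.9, foreign purchases of domestic corporate bonds 693.0.)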